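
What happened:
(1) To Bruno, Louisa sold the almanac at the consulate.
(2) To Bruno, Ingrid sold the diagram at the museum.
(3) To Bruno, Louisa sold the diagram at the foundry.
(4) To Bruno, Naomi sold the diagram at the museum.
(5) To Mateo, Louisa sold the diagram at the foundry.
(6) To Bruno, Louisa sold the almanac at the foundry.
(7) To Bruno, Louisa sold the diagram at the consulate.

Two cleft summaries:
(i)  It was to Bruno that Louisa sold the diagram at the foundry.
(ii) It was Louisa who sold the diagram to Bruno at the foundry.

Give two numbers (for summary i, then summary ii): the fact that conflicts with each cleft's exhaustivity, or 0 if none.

(i): focus "Bruno". Looking for Louisa as agent and the diagram as thing and at the foundry as setting with some other recipient — fact (5) has Mateo there. Refuted.
(ii): focus "Louisa". No fact shares the diagram as thing and Bruno as recipient and at the foundry as setting with a different agent. 0.

5, 0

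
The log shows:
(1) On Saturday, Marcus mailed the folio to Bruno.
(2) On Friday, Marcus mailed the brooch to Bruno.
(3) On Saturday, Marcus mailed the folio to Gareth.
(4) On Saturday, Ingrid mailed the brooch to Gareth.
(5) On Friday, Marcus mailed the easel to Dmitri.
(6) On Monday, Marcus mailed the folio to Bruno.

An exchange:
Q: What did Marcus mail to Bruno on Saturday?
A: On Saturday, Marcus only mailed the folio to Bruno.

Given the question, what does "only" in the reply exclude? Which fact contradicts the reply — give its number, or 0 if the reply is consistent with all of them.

Answering "What did ...?" puts focus on the thing — here, "the folio".
"Only" then excludes alternative things while the background — Marcus as agent and Bruno as recipient and on Saturday as setting — is held fixed.
No fact keeps Marcus as agent and Bruno as recipient and on Saturday as setting while changing the thing; every other fact differs on something backgrounded. The reply stands.
(Fact (6) would refute a reading with focus on the setting — but that is not what the question asks.)

0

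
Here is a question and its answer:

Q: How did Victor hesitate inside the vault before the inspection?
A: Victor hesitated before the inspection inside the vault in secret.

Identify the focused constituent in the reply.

in secret

The wh-word "how" asks about the manner.
In the answer, "Victor", "inside the vault" and "before the inspection" are given — repeated from the question.
The constituent filling the manner gap is "in secret"; that is the focus and would carry nuclear stress.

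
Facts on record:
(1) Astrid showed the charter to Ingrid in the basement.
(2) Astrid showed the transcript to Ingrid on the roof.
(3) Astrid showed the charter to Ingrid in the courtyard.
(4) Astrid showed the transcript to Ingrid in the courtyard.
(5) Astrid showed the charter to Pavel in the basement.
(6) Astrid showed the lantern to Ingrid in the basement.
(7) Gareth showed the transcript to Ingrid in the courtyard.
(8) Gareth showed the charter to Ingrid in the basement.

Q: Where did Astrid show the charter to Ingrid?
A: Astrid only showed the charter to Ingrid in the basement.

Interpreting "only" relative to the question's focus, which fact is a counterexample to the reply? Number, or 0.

3

The question "Where did ...?" targets the setting, so in the reply the focus falls on "in the basement".
So "only" ranges over settings; the rest (Astrid as agent and the charter as thing and Ingrid as recipient) is presupposed.
Fact (3) keeps Astrid as agent and the charter as thing and Ingrid as recipient but has setting = in the courtyard; that refutes the reply.
(Fact (5) would refute a reading with focus on the recipient — but that is not what the question asks.)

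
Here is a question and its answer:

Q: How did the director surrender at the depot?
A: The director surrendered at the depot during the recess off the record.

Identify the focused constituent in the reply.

off the record

The wh-word "how" asks about the manner.
In the answer, "the director" and "at the depot" are given — repeated from the question.
"during the recess" is also new, but it specifies the time, which is not what the question asks about — so it is not the focus.
The constituent filling the manner gap is "off the record"; that is the focus.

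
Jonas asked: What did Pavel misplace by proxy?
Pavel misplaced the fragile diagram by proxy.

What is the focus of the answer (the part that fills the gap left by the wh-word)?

The wh-word "what" asks about the direct object.
In the answer, "Pavel" and "by proxy" are given — repeated from the question.
The constituent filling the direct object gap is "the fragile diagram"; that is the focus and would carry nuclear stress.

the fragile diagram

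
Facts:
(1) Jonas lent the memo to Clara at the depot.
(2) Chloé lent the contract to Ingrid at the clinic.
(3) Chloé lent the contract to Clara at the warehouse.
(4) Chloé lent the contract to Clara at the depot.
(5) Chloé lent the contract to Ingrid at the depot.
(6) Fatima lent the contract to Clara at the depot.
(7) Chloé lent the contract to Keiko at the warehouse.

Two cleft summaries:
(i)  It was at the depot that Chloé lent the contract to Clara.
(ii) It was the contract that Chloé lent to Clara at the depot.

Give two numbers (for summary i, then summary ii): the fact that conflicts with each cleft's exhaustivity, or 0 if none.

3, 0

(i): focus "at the depot". Looking for Chloé as agent and the contract as thing and Clara as recipient with some other setting — fact (3) has at the warehouse there. Refuted.
(ii): focus "the contract". No fact shares Chloé as agent and Clara as recipient and at the depot as setting with a different thing. 0.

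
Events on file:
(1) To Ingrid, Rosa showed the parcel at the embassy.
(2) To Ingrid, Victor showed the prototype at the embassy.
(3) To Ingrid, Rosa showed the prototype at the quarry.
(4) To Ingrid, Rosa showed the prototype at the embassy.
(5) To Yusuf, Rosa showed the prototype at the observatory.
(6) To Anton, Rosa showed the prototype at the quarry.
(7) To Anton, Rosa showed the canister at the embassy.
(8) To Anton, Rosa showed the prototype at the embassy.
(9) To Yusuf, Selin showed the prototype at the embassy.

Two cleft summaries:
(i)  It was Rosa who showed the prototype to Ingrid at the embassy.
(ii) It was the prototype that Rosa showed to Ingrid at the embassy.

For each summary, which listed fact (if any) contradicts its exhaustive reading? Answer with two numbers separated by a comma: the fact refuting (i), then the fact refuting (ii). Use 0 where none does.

(i): focus "Rosa". Looking for thing = the prototype, recipient = Ingrid, setting = at the embassy with some other agent — fact (2) has Victor there. Refuted.
(ii): focus "the prototype". Looking for agent = Rosa, recipient = Ingrid, setting = at the embassy with some other thing — fact (1) has the parcel there. Refuted.

2, 1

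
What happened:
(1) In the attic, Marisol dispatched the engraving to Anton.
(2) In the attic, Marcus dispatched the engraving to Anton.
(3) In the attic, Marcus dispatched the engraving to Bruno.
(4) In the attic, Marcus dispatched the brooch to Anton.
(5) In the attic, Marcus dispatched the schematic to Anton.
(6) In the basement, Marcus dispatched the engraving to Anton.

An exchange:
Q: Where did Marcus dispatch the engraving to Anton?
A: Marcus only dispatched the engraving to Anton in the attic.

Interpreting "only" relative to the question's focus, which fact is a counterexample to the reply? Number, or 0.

6

The question "Where did ...?" targets the setting, so in the reply the focus falls on "in the attic".
So "only" ranges over settings; the rest (Marcus as agent and the engraving as thing and Anton as recipient) is presupposed.
Fact (6) keeps Marcus as agent and the engraving as thing and Anton as recipient but has setting = in the basement; that refutes the reply.
(Fact (4) would refute a reading with focus on the thing — but that is not what the question asks.)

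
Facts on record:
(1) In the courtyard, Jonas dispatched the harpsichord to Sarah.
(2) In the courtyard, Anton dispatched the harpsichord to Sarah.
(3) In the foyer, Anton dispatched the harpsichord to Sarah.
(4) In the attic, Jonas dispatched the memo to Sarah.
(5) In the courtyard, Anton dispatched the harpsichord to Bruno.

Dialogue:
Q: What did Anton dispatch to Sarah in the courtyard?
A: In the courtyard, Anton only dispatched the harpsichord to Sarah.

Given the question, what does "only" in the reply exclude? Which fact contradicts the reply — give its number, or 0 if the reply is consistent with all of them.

Answering "What did ...?" puts focus on the thing — here, "the harpsichord".
"Only" then excludes alternative things while the background — agent = Anton, recipient = Sarah, setting = in the courtyard — is held fixed.
No listed fact shares that background with another thing. Nothing contradicts the reply.
(Fact (3) would refute a reading with focus on the setting — but that is not what the question asks.)

0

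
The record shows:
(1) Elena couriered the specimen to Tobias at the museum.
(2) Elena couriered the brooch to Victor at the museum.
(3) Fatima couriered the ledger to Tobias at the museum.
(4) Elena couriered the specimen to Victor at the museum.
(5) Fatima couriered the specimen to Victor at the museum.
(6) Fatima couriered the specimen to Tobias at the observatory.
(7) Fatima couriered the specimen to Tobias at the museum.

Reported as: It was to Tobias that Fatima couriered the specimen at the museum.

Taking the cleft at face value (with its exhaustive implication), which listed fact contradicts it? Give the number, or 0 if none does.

Focus of the cleft: "Tobias" (the recipient). Presupposed background: Fatima as agent and the specimen as thing and at the museum as setting.
The exhaustive reading says no other recipient fits that background.
Fact (5) shares the background but with recipient = Victor; exhaustivity is violated.

5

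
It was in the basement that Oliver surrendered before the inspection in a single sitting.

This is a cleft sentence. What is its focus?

in the basement

In an it-cleft "It was X that/who ...", the clefted constituent X is the focus; the that/who-clause expresses the presupposed open proposition.
Here the focus is "in the basement". The backgrounded (presupposed) material includes "Oliver", "before the inspection" and "in a single sitting".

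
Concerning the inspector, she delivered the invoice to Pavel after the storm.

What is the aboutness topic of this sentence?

The construction explicitly marks "the inspector" as what the sentence is about — the topic.
The remainder of the clause is the comment (what is said about the topic).

the inspector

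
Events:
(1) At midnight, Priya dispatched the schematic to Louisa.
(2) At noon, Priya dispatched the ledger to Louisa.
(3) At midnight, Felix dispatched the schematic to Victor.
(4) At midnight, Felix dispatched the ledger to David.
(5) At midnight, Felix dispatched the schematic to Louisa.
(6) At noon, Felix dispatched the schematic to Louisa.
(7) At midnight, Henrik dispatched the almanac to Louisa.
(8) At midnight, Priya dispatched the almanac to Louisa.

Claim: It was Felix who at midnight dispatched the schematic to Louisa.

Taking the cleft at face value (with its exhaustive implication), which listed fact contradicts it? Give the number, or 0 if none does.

Focus of the cleft: "Felix" (the agent). Presupposed background: same thing, recipient, setting (the schematic / Louisa / at midnight).
Exhaustivity: Felix is the only agent satisfying that background.
Fact (1) shares the background but with agent = Priya; exhaustivity is violated.

1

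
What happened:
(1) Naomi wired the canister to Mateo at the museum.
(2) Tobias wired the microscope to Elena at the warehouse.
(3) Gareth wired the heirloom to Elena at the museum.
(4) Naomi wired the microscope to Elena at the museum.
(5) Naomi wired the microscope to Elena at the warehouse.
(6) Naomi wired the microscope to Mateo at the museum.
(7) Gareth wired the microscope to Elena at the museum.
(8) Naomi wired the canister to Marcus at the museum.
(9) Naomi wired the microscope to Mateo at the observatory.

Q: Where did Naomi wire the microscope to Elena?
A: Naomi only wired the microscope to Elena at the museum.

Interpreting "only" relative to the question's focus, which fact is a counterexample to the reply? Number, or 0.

5

Answering "Where did ...?" puts focus on the setting — here, "at the museum".
So "only" ranges over settings; the rest (Naomi as agent and the microscope as thing and Elena as recipient) is presupposed.
Fact (5) shares the background with a different setting (at the warehouse) — counterexample.
(Fact (6) would refute a reading with focus on the recipient — but that is not what the question asks.)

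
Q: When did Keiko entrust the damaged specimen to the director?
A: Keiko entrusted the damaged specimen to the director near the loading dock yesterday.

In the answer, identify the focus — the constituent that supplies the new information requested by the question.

yesterday

The wh-word "when" asks about the time.
In the answer, "Keiko", "the damaged specimen" and "to the director" are given — repeated from the question.
"near the loading dock" is also new, but it specifies the location, which is not what the question asks about — so it is not the focus.
The constituent filling the time gap is "yesterday"; that is the focus.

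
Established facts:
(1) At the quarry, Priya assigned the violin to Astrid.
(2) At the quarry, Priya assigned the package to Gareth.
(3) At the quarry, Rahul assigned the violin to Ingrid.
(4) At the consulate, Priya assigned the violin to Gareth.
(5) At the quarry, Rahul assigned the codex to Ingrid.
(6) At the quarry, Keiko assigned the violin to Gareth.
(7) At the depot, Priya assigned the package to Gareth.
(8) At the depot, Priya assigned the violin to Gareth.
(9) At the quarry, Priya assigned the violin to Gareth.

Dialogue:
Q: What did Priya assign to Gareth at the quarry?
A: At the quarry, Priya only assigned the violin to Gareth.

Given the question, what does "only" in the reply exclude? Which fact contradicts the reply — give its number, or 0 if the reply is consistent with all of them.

2

The question "What did ...?" targets the thing, so in the reply the focus falls on "the violin".
"Only" then excludes alternative things while the background — same agent, recipient, setting (Priya / Gareth / at the quarry) — is held fixed.
Fact (2) shares the background with a different thing (the package) — counterexample.
(Fact (4) would refute a reading with focus on the setting — but that is not what the question asks.)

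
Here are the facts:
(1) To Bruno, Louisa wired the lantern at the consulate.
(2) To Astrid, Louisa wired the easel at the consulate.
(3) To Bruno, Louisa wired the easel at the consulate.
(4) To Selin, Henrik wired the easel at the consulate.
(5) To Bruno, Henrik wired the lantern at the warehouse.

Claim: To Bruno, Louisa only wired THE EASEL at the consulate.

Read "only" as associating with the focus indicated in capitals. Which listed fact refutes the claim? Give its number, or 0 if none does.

The capitals mark "the easel" as focus. So "only" rules out other things, with the rest (Louisa as agent and Bruno as recipient and at the consulate as setting) as background.
Fact (1) matches on Louisa as agent and Bruno as recipient and at the consulate as setting, but has thing = the lantern instead. That refutes the claim.

1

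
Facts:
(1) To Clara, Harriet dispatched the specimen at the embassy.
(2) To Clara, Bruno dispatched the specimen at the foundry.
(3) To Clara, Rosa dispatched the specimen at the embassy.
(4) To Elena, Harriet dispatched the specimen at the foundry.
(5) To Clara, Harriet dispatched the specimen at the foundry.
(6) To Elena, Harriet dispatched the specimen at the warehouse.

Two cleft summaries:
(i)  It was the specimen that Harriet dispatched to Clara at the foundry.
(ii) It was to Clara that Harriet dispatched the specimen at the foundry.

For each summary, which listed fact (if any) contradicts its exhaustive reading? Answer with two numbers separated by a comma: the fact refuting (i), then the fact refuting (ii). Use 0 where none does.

0, 4

Summary (i) focuses "the specimen" (the thing); background agent = Harriet, recipient = Clara, setting = at the foundry. No fact matches that background with a different thing, so 0.
Summary (ii) focuses "Clara" (the recipient); background agent = Harriet, thing = the specimen, setting = at the foundry. Fact (4) matches that background with recipient = Elena — refutes (ii).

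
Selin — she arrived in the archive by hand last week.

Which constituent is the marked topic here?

The construction explicitly marks "Selin" as what the sentence is about — the topic.
The remainder of the clause is the comment (what is said about the topic).

Selin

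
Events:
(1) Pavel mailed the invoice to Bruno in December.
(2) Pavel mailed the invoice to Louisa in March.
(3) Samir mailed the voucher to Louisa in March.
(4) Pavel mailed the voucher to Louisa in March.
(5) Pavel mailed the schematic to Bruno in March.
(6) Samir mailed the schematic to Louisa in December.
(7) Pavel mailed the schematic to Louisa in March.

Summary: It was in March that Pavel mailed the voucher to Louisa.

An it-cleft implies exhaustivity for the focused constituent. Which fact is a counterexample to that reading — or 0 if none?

0

The cleft puts "in March" in focus and presupposes the open proposition with Pavel as agent and the voucher as thing and Louisa as recipient.
The exhaustive reading says no other setting fits that background.
Every other fact differs from the presupposition on some backgrounded slot, so none challenges the exhaustivity.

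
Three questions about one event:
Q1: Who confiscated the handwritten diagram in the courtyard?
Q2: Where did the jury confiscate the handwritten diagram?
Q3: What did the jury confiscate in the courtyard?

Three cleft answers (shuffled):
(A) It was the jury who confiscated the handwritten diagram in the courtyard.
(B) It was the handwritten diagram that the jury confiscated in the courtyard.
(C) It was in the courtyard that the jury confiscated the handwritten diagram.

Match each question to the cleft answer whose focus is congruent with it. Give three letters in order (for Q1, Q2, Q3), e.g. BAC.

ACB

Q1 asks about the subject (agent); cleft (A) focuses "the jury", which is the subject (agent) — so Q1 → A.
Q2 asks about the location; cleft (C) focuses "in the courtyard", which is the location — so Q2 → C.
Q3 asks about the direct object; cleft (B) focuses "the handwritten diagram", which is the direct object — so Q3 → B.
Mapping: Q1→A, Q2→C, Q3→B.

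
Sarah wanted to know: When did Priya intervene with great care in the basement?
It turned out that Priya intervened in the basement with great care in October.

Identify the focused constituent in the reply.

in October

The wh-word "when" asks about the time.
In the answer, "Priya", "with great care" and "in the basement" are given — repeated from the question.
The constituent filling the time gap is "in October"; that is the focus and would carry nuclear stress.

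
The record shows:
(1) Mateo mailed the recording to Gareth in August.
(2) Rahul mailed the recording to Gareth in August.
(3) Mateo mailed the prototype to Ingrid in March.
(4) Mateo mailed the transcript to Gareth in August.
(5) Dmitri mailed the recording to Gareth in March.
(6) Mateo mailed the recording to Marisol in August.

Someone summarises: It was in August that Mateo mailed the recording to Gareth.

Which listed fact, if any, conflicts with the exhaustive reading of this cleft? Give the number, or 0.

0

The cleft puts "in August" in focus and presupposes the open proposition with agent = Mateo, thing = the recording, recipient = Gareth.
The exhaustive reading says no other setting fits that background.
No listed fact matches the background with a different setting. Exhaustivity holds.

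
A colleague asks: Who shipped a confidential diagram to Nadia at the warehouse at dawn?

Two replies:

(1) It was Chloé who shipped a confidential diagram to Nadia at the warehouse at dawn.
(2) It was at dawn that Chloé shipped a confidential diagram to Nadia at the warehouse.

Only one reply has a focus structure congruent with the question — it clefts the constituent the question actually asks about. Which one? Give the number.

The question word "who" targets the subject (agent).
Option (1) clefts "Chloé" — that matches what the question asks about.
Option (2) clefts "at dawn" — the time, not what was asked.
So the congruent reply is (1).

1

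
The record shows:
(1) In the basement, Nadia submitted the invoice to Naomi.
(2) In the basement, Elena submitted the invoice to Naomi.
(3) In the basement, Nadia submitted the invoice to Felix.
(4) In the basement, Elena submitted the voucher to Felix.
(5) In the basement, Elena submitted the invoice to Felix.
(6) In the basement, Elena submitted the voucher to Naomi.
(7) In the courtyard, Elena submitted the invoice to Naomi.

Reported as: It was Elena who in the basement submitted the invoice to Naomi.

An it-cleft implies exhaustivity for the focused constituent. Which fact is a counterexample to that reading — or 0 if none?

The cleft puts "Elena" in focus and presupposes the open proposition with same thing, recipient, setting (the invoice / Naomi / in the basement).
The exhaustive reading says no other agent fits that background.
But fact (1) also has same thing, recipient, setting (the invoice / Naomi / in the basement), with agent = Nadia — so the exhaustive reading fails.

1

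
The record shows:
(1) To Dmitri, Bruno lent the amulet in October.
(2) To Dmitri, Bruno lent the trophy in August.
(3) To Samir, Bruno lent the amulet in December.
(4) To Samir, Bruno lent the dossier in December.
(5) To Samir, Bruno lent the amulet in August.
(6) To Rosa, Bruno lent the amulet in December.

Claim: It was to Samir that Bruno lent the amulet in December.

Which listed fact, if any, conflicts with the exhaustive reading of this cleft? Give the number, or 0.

6

The cleft puts "Samir" in focus and presupposes the open proposition with Bruno as agent and the amulet as thing and in December as setting.
Exhaustivity: Samir is the only recipient satisfying that background.
But fact (6) also has Bruno as agent and the amulet as thing and in December as setting, with recipient = Rosa — so the exhaustive reading fails.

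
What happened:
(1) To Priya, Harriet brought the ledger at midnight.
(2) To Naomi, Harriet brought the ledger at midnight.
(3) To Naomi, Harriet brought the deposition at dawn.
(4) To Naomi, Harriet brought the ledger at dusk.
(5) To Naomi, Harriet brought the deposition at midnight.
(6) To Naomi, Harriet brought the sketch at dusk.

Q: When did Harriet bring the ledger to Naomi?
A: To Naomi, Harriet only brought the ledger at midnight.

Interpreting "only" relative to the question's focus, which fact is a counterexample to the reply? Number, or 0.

4

Answering "When did ...?" puts focus on the setting — here, "at midnight".
"Only" then excludes alternative settings while the background — Harriet as agent and the ledger as thing and Naomi as recipient — is held fixed.
Fact (4) keeps Harriet as agent and the ledger as thing and Naomi as recipient but has setting = at dusk; that refutes the reply.
(Fact (5) would refute a reading with focus on the thing — but that is not what the question asks.)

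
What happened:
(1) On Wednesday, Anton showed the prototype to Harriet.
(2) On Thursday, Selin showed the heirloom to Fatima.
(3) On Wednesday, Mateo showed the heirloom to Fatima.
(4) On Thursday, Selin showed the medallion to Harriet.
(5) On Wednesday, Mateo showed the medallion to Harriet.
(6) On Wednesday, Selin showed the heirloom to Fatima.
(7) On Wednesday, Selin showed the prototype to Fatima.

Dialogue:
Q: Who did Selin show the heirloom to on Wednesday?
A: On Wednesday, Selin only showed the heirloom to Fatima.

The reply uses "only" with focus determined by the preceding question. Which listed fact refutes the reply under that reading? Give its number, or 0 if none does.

The question "Who did ... to ...?" targets the recipient, so in the reply the focus falls on "Fatima".
"Only" then excludes alternative recipients while the background — same agent, thing, setting (Selin / the heirloom / on Wednesday) — is held fixed.
No listed fact shares that background with another recipient. Nothing contradicts the reply.
(Fact (2) would refute a reading with focus on the setting — but that is not what the question asks.)

0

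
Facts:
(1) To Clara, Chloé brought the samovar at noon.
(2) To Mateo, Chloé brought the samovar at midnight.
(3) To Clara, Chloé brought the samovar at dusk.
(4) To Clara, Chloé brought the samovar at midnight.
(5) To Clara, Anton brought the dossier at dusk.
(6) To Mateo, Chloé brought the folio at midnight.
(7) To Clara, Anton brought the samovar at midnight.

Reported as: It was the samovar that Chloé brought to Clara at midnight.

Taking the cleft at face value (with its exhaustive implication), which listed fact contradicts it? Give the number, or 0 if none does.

The cleft puts "the samovar" in focus and presupposes the open proposition with same agent, recipient, setting (Chloé / Clara / at midnight).
Exhaustivity: the samovar is the only thing satisfying that background.
No listed fact matches the background with a different thing. Exhaustivity holds.

0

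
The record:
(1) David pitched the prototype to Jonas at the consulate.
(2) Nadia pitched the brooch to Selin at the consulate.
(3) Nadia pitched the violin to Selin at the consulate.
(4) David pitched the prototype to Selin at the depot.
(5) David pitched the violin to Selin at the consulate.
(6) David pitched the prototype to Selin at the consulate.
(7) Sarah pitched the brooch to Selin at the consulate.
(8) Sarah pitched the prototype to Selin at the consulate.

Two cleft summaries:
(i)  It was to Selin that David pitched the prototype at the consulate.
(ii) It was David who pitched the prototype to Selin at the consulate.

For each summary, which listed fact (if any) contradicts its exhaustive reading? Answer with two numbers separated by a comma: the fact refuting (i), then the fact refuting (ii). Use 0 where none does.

(i): focus "Selin". Looking for agent = David, thing = the prototype, setting = at the consulate with some other recipient — fact (1) has Jonas there. Refuted.
(ii): focus "David". Looking for thing = the prototype, recipient = Selin, setting = at the consulate with some other agent — fact (8) has Sarah there. Refuted.

1, 8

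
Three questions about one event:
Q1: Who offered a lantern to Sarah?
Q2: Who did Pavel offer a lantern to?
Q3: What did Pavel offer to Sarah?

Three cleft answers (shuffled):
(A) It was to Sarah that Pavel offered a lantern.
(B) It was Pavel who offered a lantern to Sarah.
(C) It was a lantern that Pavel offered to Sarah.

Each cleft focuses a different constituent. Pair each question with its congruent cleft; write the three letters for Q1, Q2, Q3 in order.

Q1 asks about the subject (agent); cleft (B) focuses "Pavel", which is the subject (agent) — so Q1 → B.
Q2 asks about the recipient; cleft (A) focuses "to Sarah", which is the recipient — so Q2 → A.
Q3 asks about the direct object; cleft (C) focuses "a lantern", which is the direct object — so Q3 → C.
Mapping: Q1→B, Q2→A, Q3→C.

BAC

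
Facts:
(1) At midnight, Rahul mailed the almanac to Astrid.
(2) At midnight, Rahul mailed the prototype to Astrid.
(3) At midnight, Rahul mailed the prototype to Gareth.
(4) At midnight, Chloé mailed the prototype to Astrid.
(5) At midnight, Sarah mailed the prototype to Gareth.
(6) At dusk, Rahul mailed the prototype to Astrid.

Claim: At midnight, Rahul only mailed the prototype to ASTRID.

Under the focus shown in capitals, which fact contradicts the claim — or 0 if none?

3

The capitals mark "Astrid" as focus. So "only" rules out other recipients, with the rest (agent = Rahul, thing = the prototype, setting = at midnight) as background.
Fact (3) matches on agent = Rahul, thing = the prototype, setting = at midnight, but has recipient = Gareth instead. That refutes the claim.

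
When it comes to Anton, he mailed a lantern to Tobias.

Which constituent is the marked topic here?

Anton

The construction explicitly marks "Anton" as what the sentence is about — the topic.
The remainder of the clause is the comment (what is said about the topic).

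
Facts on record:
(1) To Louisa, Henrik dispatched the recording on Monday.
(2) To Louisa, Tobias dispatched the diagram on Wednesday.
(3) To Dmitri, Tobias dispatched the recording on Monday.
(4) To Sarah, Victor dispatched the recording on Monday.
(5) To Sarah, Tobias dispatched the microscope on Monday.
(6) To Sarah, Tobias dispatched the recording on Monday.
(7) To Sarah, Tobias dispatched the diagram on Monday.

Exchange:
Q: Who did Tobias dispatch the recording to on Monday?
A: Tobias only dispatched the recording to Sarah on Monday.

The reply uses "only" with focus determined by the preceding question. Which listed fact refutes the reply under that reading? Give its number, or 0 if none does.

3

Answering "Who did ... to ...?" puts focus on the recipient — here, "Sarah".
So "only" ranges over recipients; the rest (agent = Tobias, thing = the recording, setting = on Monday) is presupposed.
Fact (3) keeps agent = Tobias, thing = the recording, setting = on Monday but has recipient = Dmitri; that refutes the reply.
(Fact (5) would refute a reading with focus on the thing — but that is not what the question asks.)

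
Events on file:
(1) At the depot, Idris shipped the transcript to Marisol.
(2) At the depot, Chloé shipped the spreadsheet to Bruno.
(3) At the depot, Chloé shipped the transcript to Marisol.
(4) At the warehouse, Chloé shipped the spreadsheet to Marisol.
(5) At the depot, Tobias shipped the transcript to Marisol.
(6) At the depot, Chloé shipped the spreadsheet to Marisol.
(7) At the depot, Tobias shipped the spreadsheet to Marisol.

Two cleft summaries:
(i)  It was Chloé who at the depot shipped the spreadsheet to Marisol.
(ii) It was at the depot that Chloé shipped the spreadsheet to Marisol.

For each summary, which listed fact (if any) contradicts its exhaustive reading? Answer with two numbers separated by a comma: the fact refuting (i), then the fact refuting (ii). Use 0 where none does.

7, 4

(i): focus "Chloé". Looking for same thing, recipient, setting (the spreadsheet / Marisol / at the depot) with some other agent — fact (7) has Tobias there. Refuted.
(ii): focus "at the depot". Looking for same agent, thing, recipient (Chloé / the spreadsheet / Marisol) with some other setting — fact (4) has at the warehouse there. Refuted.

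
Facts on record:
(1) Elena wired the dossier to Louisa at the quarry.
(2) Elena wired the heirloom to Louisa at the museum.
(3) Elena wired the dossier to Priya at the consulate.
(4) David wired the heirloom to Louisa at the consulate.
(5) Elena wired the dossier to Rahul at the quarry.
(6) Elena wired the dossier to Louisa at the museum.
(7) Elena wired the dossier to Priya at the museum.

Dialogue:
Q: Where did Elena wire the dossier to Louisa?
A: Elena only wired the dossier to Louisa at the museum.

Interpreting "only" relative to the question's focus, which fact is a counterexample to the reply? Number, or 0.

1

The question "Where did ...?" targets the setting, so in the reply the focus falls on "at the museum".
So "only" ranges over settings; the rest (Elena as agent and the dossier as thing and Louisa as recipient) is presupposed.
Fact (1) keeps Elena as agent and the dossier as thing and Louisa as recipient but has setting = at the quarry; that refutes the reply.
(Fact (7) would refute a reading with focus on the recipient — but that is not what the question asks.)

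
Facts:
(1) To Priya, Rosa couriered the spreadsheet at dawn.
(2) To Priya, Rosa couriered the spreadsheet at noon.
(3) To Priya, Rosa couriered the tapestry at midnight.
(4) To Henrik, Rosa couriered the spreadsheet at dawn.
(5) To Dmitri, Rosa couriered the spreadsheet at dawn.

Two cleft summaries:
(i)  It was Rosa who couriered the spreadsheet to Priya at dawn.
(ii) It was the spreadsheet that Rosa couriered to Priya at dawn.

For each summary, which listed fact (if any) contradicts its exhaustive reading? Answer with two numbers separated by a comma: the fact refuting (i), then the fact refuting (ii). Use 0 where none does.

(i): focus "Rosa". No fact shares same thing, recipient, setting (the spreadsheet / Priya / at dawn) with a different agent. 0.
(ii): focus "the spreadsheet". No fact shares same agent, recipient, setting (Rosa / Priya / at dawn) with a different thing. 0.

0, 0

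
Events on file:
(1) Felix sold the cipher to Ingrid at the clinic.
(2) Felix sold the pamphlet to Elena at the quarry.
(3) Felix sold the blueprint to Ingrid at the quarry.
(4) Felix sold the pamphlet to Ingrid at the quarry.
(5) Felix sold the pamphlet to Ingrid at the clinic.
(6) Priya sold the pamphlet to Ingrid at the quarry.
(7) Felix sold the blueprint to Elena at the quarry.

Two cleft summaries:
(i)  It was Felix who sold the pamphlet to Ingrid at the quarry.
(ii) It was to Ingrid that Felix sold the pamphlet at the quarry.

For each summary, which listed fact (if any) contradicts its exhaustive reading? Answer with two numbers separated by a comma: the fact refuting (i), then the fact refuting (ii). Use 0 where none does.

6, 2

(i): focus "Felix". Looking for the pamphlet as thing and Ingrid as recipient and at the quarry as setting with some other agent — fact (6) has Priya there. Refuted.
(ii): focus "Ingrid". Looking for Felix as agent and the pamphlet as thing and at the quarry as setting with some other recipient — fact (2) has Elena there. Refuted.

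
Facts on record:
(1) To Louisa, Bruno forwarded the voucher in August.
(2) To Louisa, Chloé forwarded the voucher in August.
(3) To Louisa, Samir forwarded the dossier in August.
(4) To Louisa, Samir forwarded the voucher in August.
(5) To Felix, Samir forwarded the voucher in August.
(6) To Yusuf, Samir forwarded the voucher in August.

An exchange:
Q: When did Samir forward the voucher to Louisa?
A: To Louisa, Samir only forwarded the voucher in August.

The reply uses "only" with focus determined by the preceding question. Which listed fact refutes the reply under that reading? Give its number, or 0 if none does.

0

The question "When did ...?" targets the setting, so in the reply the focus falls on "in August".
"Only" then excludes alternative settings while the background — same agent, thing, recipient (Samir / the voucher / Louisa) — is held fixed.
No fact keeps same agent, thing, recipient (Samir / the voucher / Louisa) while changing the setting; every other fact differs on something backgrounded. The reply stands.
(Fact (5) would refute a reading with focus on the recipient — but that is not what the question asks.)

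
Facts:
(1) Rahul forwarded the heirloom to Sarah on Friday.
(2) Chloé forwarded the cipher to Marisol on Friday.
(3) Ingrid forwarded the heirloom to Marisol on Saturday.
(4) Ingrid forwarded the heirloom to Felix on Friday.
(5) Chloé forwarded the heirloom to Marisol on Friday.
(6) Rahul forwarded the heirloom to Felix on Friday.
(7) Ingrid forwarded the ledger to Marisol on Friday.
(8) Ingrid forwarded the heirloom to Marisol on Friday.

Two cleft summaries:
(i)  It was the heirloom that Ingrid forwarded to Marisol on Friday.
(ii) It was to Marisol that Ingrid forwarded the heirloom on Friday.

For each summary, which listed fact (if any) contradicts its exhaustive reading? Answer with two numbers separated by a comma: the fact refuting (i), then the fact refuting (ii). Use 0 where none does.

(i): focus "the heirloom". Looking for same agent, recipient, setting (Ingrid / Marisol / on Friday) with some other thing — fact (7) has the ledger there. Refuted.
(ii): focus "Marisol". Looking for same agent, thing, setting (Ingrid / the heirloom / on Friday) with some other recipient — fact (4) has Felix there. Refuted.

7, 4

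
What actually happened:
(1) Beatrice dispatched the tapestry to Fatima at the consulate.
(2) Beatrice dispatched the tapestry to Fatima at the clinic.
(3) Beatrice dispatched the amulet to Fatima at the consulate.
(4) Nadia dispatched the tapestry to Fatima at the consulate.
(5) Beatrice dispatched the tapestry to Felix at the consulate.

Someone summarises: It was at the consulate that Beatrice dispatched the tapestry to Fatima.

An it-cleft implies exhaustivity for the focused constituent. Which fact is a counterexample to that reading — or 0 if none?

The cleft puts "at the consulate" in focus and presupposes the open proposition with agent = Beatrice, thing = the tapestry, recipient = Fatima.
The exhaustive reading says no other setting fits that background.
Fact (2) shares the background but with setting = at the clinic; exhaustivity is violated.

2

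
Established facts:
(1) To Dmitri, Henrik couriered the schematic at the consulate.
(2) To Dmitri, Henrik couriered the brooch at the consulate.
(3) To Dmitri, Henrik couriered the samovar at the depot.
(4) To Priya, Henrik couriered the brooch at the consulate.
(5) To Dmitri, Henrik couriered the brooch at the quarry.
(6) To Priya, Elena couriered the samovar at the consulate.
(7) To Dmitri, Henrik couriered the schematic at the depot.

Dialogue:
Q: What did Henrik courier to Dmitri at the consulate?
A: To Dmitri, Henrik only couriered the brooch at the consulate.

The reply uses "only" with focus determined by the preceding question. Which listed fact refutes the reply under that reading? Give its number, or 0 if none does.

Answering "What did ...?" puts focus on the thing — here, "the brooch".
"Only" then excludes alternative things while the background — Henrik as agent and Dmitri as recipient and at the consulate as setting — is held fixed.
Fact (1) shares the background with a different thing (the schematic) — counterexample.
(Fact (4) would refute a reading with focus on the recipient — but that is not what the question asks.)

1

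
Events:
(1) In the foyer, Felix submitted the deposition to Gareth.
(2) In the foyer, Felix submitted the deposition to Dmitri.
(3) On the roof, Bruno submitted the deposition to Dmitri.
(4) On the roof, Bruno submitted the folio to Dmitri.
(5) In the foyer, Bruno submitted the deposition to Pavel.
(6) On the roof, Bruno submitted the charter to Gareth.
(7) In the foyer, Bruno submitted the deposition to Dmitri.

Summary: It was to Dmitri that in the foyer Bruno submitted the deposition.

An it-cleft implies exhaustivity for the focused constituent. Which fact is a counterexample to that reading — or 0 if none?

5

Focus of the cleft: "Dmitri" (the recipient). Presupposed background: same agent, thing, setting (Bruno / the deposition / in the foyer).
The exhaustive reading says no other recipient fits that background.
But fact (5) also has same agent, thing, setting (Bruno / the deposition / in the foyer), with recipient = Pavel — so the exhaustive reading fails.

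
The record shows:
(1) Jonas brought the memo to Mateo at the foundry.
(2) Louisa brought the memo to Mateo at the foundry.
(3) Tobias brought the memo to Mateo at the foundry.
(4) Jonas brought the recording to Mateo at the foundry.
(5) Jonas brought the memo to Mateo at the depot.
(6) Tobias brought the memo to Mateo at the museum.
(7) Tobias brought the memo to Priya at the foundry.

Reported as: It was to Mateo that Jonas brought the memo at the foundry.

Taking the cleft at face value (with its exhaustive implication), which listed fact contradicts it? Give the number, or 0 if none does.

0

Focus of the cleft: "Mateo" (the recipient). Presupposed background: agent = Jonas, thing = the memo, setting = at the foundry.
The exhaustive reading says no other recipient fits that background.
Every other fact differs from the presupposition on some backgrounded slot, so none challenges the exhaustivity.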